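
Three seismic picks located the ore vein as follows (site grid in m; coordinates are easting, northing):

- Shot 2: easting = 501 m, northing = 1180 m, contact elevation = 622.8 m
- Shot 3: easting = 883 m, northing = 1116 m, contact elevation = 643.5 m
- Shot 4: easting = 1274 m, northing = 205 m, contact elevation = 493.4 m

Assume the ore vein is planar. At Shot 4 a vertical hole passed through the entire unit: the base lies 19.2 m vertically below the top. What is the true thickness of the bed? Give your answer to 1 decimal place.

18.7 m

Two edge vectors: Shot 2→Shot 3 = (382, -64, 20.7), Shot 2→Shot 4 = (773, -975, -129.4).
Normal n = (Shot 2→Shot 3) × (Shot 2→Shot 4) = (28464.1, 65431.9, -322978).
So ∂z/∂easting = −n_x/n_z = 0.08813 and ∂z/∂northing = −n_y/n_z = 0.20259.
|∇z| = √(a²+b²) = 0.22093, so dip δ = arctan(0.22093) = 12.46°.
True thickness = vertical thickness × cos δ = 19.2 × cos 12.46° = 18.7 m.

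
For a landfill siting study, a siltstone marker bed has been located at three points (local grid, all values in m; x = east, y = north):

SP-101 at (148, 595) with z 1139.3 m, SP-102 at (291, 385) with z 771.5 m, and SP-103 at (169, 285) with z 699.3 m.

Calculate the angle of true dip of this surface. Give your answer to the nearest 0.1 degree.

Let the plane be z = a·x + b·y + c.
SP-102−SP-101: 143a − 210b = −367.8;  SP-103−SP-101: 21a − 310b = −440.
Solving gives a = −0.54153, b = 1.38267.
Gradient magnitude |∇z| = √(a² + b²) = √(0.29326 + 1.91178) = 1.48494.
True dip = arctan(1.48494) = 56.0°, dipping toward SSE (azimuth ≈ 159°).

56.0°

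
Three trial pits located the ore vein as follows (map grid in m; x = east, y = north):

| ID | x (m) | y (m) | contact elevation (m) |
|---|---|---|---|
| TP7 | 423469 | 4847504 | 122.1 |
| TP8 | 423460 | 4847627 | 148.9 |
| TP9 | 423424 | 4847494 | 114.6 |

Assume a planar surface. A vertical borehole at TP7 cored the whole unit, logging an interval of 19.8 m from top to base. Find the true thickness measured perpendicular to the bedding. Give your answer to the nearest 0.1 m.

19.2 m

Let the plane be z = a·x + b·y + c.
TP8−TP7: −9a + 123b = 26.8;  TP9−TP7: −45a − 10b = −7.5.
Solving gives a = 0.11636, b = 0.22640.
|∇z| = √(a²+b²) = 0.25455, so dip δ = arctan(0.25455) = 14.28°.
True thickness = vertical thickness × cos δ = 19.8 × cos 14.28° = 19.2 m.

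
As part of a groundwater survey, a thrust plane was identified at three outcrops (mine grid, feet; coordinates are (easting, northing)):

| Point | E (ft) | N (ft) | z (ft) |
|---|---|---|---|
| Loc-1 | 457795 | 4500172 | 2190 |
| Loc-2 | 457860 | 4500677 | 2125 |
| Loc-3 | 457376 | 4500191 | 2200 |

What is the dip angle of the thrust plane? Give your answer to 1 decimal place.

Let the plane be z = a·E + b·N + c.
Loc-2−Loc-1: 65a + 505b = −65;  Loc-3−Loc-1: −419a + 19b = 10.
Solving gives a = −0.02953, b = −0.12491.
Gradient magnitude |∇z| = √(a² + b²) = √(0.00087 + 0.01560) = 0.12836.
True dip = arctan(0.12836) = 7.3°, dipping toward NNE (azimuth ≈ 013°).

7.3°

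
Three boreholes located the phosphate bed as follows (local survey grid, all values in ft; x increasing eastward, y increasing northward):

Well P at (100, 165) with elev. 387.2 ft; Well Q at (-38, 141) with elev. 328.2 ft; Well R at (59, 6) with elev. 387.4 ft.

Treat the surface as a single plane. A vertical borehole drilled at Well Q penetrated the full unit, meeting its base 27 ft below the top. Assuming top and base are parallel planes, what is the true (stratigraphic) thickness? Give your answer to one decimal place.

24.5 ft

Let the plane be z = a·x + b·y + c.
Well Q−Well P: −138a − 24b = −59;  Well R−Well P: −41a − 159b = 0.2.
Solving gives a = 0.44784, b = −0.11674.
|∇z| = √(a²+b²) = 0.46280, so dip δ = arctan(0.46280) = 24.83°.
True thickness = vertical thickness × cos δ = 27 × cos 24.83° = 24.5 ft.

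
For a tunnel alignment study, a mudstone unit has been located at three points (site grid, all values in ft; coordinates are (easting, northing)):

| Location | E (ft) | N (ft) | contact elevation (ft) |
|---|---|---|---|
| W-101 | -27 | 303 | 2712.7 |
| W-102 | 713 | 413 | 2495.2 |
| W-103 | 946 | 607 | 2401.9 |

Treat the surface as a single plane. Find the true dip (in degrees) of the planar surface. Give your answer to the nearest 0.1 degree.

Let the plane be z = a·E + b·N + c.
W-102−W-101: 740a + 110b = −217.5;  W-103−W-101: 973a + 304b = −310.8.
Solving gives a = −0.27077, b = −0.15572.
Gradient magnitude |∇z| = √(a² + b²) = √(0.07332 + 0.02425) = 0.31236.
True dip = arctan(0.31236) = 17.3°, dipping toward ENE (azimuth ≈ 060°).

17.3°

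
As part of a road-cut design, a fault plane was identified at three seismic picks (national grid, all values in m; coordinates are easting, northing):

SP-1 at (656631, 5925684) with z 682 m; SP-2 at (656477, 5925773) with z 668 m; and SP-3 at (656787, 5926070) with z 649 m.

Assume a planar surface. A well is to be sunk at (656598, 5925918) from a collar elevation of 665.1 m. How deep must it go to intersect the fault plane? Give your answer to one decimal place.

7.4 m

Two edge vectors: SP-1→SP-2 = (-154, 89, -14), SP-1→SP-3 = (156, 386, -33).
Normal n = (SP-1→SP-2) × (SP-1→SP-3) = (2467, -7266, -73328).
So ∂z/∂easting = −n_x/n_z = 0.033643356 and ∂z/∂northing = −n_y/n_z = −0.099089025.
Intercept c from SP-1: 682 − 22091.27 + 587170.25 = 565760.98.
At (656598, 5925918): z_contact = 22090.16 − 587193.43 + 565760.98 = 657.70 m.
Depth below ground = 665.1 − 657.70 = 7.4 m.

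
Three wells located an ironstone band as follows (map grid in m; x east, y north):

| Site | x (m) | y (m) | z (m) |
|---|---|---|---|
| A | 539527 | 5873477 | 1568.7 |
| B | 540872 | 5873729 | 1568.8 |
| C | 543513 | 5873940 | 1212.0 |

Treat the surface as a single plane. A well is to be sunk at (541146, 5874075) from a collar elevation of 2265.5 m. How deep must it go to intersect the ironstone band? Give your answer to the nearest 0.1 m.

Two edge vectors: A→B = (1345, 252, 0.1), A→C = (3986, 463, -356.7).
Normal n = (A→B) × (A→C) = (-89934.7, 480160.1, -381737).
So ∂z/∂x = −n_x/n_z = −0.235593354 and ∂z/∂y = −n_y/n_z = 1.257829605.
Intercept c from A: 1568.7 + 127108.98 − 7387833.26 = −7259155.58.
At (541146, 5874075): z_contact = −127490.40 + 7388585.44 − 7259155.58 = 1939.46 m.
Depth below ground = 2265.5 − 1939.46 = 326.0 m.

326.0 m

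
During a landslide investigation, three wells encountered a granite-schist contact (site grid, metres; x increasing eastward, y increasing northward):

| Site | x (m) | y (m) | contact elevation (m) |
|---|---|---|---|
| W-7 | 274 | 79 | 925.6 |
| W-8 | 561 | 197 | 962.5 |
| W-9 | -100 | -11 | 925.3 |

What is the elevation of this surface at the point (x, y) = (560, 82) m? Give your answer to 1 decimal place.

Two edge vectors: W-7→W-8 = (287, 118, 36.9), W-7→W-9 = (-374, -90, -0.3).
Normal n = (W-7→W-8) × (W-7→W-9) = (3285.6, -13714.5, 18302).
So ∂z/∂x = −n_x/n_z = −0.17952 and ∂z/∂y = −n_y/n_z = 0.74934.
Intercept c from W-7: 925.6 + 49.19 − 59.20 = 915.59.
At (560, 82): z = −100.5 + 61.4 + 915.59 = 876.5 m.

876.5 m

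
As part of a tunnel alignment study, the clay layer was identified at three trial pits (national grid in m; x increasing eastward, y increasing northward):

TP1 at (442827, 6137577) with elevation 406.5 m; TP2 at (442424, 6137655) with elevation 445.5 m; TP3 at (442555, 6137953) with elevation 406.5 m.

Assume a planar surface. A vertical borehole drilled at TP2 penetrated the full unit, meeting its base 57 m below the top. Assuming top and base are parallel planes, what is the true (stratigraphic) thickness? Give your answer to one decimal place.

56.5 m

Two edge vectors: TP1→TP2 = (-403, 78, 39), TP1→TP3 = (-272, 376, 0).
Normal n = (TP1→TP2) × (TP1→TP3) = (-14664, -10608, -130312).
So ∂z/∂x = −n_x/n_z = −0.11253 and ∂z/∂y = −n_y/n_z = −0.08140.
|∇z| = √(a²+b²) = 0.13889, so dip δ = arctan(0.13889) = 7.91°.
True thickness = vertical thickness × cos δ = 57 × cos 7.91° = 56.5 m.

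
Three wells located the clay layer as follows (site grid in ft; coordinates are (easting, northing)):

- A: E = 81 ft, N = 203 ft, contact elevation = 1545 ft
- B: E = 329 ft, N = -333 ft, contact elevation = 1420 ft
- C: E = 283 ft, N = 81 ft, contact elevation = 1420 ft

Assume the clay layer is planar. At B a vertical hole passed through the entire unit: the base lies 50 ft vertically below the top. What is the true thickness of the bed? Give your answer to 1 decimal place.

Two edge vectors: A→B = (248, -536, -125), A→C = (202, -122, -125).
Normal n = (A→B) × (A→C) = (51750, 5750, 78016).
So ∂z/∂E = −n_x/n_z = −0.66333 and ∂z/∂N = −n_y/n_z = −0.07370.
|∇z| = √(a²+b²) = 0.66741, so dip δ = arctan(0.66741) = 33.72°.
True thickness = vertical thickness × cos δ = 50 × cos 33.72° = 41.6 ft.

41.6 ft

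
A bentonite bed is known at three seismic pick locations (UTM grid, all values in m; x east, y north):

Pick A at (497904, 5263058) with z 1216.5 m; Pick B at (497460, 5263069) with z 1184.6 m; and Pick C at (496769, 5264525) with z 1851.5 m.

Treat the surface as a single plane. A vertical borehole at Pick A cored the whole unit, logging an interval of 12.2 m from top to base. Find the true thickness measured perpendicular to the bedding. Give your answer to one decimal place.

10.9 m

Let the plane be z = a·x + b·y + c.
Pick B−Pick A: −444a + 11b = −31.9;  Pick C−Pick A: −1135a + 1467b = 635.
Solving gives a = 0.08418, b = 0.49799.
|∇z| = √(a²+b²) = 0.50505, so dip δ = arctan(0.50505) = 26.80°.
True thickness = vertical thickness × cos δ = 12.2 × cos 26.80° = 10.9 m.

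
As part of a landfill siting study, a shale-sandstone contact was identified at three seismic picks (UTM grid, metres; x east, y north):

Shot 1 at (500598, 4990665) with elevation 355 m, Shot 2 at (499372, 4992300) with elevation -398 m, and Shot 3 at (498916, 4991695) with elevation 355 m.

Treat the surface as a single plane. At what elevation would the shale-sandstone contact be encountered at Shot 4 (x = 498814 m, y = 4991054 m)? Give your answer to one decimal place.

Let the plane be z = a·x + b·y + c.
Shot 2−Shot 1: −1226a + 1635b = −753;  Shot 3−Shot 1: −1682a + 1030b = 0.
Solving gives a = −0.521478663, b = −0.851579719.
Then c = 355 − a·500598 − b·4990665 = 4511355.27.
At (498814, 4991054): z = −260120.9 − 4250280.4 + 4511355.27 = 954.1 m.

954.1 m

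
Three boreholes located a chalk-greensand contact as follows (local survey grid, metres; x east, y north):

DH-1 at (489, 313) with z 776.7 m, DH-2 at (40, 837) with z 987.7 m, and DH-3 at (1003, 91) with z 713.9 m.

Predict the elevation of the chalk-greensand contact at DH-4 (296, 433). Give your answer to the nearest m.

Let the plane be z = a·x + b·y + c.
DH-2−DH-1: −449a + 524b = 211;  DH-3−DH-1: 514a − 222b = −62.8.
Solving gives a = 0.08213, b = 0.47305.
Then c = 776.7 − a·489 − b·313 = 588.47.
At (296, 433): z = 24.3 + 204.8 + 588.47 = 817.6 m.

818 m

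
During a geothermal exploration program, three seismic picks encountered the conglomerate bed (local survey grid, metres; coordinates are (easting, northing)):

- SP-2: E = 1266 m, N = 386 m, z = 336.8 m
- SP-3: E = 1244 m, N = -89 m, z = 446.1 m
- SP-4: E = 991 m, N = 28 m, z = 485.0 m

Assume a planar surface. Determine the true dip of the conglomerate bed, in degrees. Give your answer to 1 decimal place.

Two edge vectors: SP-2→SP-3 = (-22, -475, 109.3), SP-2→SP-4 = (-275, -358, 148.2).
Normal n = (SP-2→SP-3) × (SP-2→SP-4) = (-31265.6, -26797.1, -122749).
So ∂z/∂E = −n_x/n_z = −0.25471 and ∂z/∂N = −n_y/n_z = −0.21831.
Gradient magnitude |∇z| = √(a² + b²) = √(0.06488 + 0.04766) = 0.33546.
True dip = arctan(0.33546) = 18.5°, dipping toward NE (azimuth ≈ 049°).

18.5°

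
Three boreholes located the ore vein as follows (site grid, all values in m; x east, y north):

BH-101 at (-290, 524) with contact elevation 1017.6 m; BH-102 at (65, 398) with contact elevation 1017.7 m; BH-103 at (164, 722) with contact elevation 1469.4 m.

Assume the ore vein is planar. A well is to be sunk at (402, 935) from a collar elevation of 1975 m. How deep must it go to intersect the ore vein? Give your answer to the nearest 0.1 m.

131.4 m

Let the plane be z = a·x + b·y + c.
BH-102−BH-101: 355a − 126b = 0.1;  BH-103−BH-101: 454a + 198b = 451.8.
Solving gives a = 0.44666, b = 1.25766.
Then c = 1017.6 − a·-290 − b·524 = 488.12.
At (402, 935): z_contact = 179.56 + 1175.91 + 488.12 = 1843.59 m.
Depth below ground = 1975 − 1843.59 = 131.4 m.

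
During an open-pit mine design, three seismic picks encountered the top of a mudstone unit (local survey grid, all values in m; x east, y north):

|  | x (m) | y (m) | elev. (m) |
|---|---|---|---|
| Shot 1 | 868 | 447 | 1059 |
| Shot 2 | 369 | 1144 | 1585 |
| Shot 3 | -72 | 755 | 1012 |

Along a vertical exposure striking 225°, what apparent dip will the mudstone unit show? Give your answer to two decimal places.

Two edge vectors: Shot 1→Shot 2 = (-499, 697, 526), Shot 1→Shot 3 = (-940, 308, -47).
Normal n = (Shot 1→Shot 2) × (Shot 1→Shot 3) = (-194767, -517893, 501488).
So ∂z/∂x = −n_x/n_z = 0.38838 and ∂z/∂y = −n_y/n_z = 1.03271.
Unit vector along 225° is (sin 225°, cos 225°) = (-0.7071, -0.7071).
Slope in that direction = a·(-0.7071) + b·(-0.7071) = −1.00486.
Apparent dip = arctan|1.00486| = 45.14° (true dip is 47.8°, so apparent ≤ true as expected).

45.14°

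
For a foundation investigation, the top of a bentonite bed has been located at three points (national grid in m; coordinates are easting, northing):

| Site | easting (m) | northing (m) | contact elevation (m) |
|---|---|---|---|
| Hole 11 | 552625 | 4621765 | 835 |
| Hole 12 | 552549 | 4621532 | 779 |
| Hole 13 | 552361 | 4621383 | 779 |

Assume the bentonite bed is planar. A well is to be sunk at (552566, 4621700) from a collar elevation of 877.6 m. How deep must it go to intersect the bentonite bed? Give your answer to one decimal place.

Let the plane be z = a·easting + b·northing + c.
Hole 12−Hole 11: −76a − 233b = −56;  Hole 13−Hole 11: −264a − 382b = −56.
Solving gives a = −0.256896552, b = 0.324137931.
Then c = 835 − a·552625 − b·4621765 = −1355286.89.
At (552566, 4621700): z_contact = −141952.30 + 1498068.28 − 1355286.89 = 829.09 m.
Depth below ground = 877.6 − 829.09 = 48.5 m.

48.5 m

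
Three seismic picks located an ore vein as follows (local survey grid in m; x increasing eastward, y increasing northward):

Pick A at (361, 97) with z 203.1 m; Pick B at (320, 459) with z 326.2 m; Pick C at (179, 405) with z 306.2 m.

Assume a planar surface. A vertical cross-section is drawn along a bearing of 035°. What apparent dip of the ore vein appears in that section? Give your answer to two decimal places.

15.96°

Two edge vectors: Pick A→Pick B = (-41, 362, 123.1), Pick A→Pick C = (-182, 308, 103.1).
Normal n = (Pick A→Pick B) × (Pick A→Pick C) = (-592.6, -18177.1, 53256).
So ∂z/∂x = −n_x/n_z = 0.01113 and ∂z/∂y = −n_y/n_z = 0.34132.
Unit vector along 035° is (sin 35°, cos 35°) = (0.5736, 0.8192).
Slope in that direction = a·(0.5736) + b·(0.8192) = 0.28597.
Apparent dip = arctan|0.28597| = 15.96° (true dip is 18.9°, so apparent ≤ true as expected).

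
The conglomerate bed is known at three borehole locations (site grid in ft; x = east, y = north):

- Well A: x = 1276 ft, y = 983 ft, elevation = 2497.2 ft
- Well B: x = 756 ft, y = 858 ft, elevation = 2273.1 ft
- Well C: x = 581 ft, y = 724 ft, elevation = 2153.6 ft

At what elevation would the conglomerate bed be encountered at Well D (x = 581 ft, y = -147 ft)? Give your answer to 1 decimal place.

1736.0 ft

Let the plane be z = a·x + b·y + c.
Well B−Well A: −520a − 125b = −224.1;  Well C−Well A: −695a − 259b = −343.6.
Solving gives a = 0.315697, b = 0.479500.
Then c = 2497.2 − a·1276 − b·983 = 1623.02.
At (581, -147): z = 183.4 − 70.5 + 1623.02 = 1736.0 ft.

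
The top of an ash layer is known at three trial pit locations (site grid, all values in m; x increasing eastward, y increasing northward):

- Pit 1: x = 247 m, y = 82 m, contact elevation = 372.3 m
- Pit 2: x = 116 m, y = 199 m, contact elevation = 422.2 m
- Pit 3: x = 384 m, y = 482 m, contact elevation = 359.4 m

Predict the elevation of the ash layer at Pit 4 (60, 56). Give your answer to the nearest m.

429 m

Two edge vectors: Pit 1→Pit 2 = (-131, 117, 49.9), Pit 1→Pit 3 = (137, 400, -12.9).
Normal n = (Pit 1→Pit 2) × (Pit 1→Pit 3) = (-21469.3, 5146.4, -68429).
So ∂z/∂x = −n_x/n_z = −0.31375 and ∂z/∂y = −n_y/n_z = 0.07521.
Intercept c from Pit 1: 372.3 + 77.50 − 6.17 = 443.63.
At (60, 56): z = −18.8 + 4.2 + 443.63 = 429.0 m.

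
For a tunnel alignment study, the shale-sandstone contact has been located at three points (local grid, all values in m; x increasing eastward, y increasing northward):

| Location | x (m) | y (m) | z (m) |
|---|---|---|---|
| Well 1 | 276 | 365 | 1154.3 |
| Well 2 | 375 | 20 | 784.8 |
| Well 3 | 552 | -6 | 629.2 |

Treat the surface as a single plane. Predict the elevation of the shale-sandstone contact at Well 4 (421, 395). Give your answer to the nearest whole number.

Two edge vectors: Well 1→Well 2 = (99, -345, -369.5), Well 1→Well 3 = (276, -371, -525.1).
Normal n = (Well 1→Well 2) × (Well 1→Well 3) = (44075, -49997.1, 58491).
So ∂z/∂x = −n_x/n_z = −0.75353 and ∂z/∂y = −n_y/n_z = 0.85478.
Intercept c from Well 1: 1154.3 + 207.98 − 312.00 = 1050.28.
At (421, 395): z = −317.2 + 337.6 + 1050.28 = 1070.7 m.

1071 m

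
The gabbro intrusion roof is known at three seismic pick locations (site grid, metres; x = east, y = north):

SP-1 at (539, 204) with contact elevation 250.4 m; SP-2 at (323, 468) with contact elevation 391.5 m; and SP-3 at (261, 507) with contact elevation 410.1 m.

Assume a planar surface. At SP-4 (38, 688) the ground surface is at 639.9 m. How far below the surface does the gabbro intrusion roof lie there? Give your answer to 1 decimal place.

Two edge vectors: SP-1→SP-2 = (-216, 264, 141.1), SP-1→SP-3 = (-278, 303, 159.7).
Normal n = (SP-1→SP-2) × (SP-1→SP-3) = (-592.5, -4730.6, 7944).
So ∂z/∂x = −n_x/n_z = 0.07458 and ∂z/∂y = −n_y/n_z = 0.59549.
Intercept c from SP-1: 250.4 − 40.20 − 121.48 = 88.72.
At (38, 688): z_contact = 2.83 + 409.70 + 88.72 = 501.25 m.
Depth below ground = 639.9 − 501.25 = 138.6 m.

138.6 m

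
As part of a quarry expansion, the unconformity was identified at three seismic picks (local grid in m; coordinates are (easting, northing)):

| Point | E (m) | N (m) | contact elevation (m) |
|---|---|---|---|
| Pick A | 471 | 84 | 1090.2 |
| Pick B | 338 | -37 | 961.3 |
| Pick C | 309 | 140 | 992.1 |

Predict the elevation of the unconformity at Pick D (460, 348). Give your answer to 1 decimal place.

Let the plane be z = a·E + b·N + c.
Pick B−Pick A: −133a − 121b = −128.9;  Pick C−Pick A: −162a + 56b = −98.1.
Solving gives a = 0.70567, b = 0.28963.
Then c = 1090.2 − a·471 − b·84 = 733.50.
At (460, 348): z = 324.6 + 100.8 + 733.50 = 1158.9 m.

1158.9 m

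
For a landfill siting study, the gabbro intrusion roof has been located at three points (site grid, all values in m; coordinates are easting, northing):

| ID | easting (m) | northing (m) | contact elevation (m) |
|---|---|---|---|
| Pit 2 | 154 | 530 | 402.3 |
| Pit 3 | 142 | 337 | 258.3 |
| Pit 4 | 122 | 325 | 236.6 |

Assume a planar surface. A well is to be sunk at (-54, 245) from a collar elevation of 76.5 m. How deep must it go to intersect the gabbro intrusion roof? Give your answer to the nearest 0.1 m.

Two edge vectors: Pit 2→Pit 3 = (-12, -193, -144), Pit 2→Pit 4 = (-32, -205, -165.7).
Normal n = (Pit 2→Pit 3) × (Pit 2→Pit 4) = (2460.1, 2619.6, -3716).
So ∂z/∂easting = −n_x/n_z = 0.66203 and ∂z/∂northing = −n_y/n_z = 0.70495.
Intercept c from Pit 2: 402.3 − 101.95 − 373.62 = −73.28.
At (-54, 245): z_contact = −35.75 + 172.71 − 73.28 = 63.69 m.
Depth below ground = 76.5 − 63.69 = 12.8 m.

12.8 m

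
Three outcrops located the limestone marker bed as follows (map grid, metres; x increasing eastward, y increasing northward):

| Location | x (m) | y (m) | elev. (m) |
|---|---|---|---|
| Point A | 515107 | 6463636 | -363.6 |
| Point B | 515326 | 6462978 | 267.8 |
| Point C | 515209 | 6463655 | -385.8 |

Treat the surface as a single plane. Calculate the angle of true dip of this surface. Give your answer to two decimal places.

44.20°

Two edge vectors: Point A→Point B = (219, -658, 631.4), Point A→Point C = (102, 19, -22.2).
Normal n = (Point A→Point B) × (Point A→Point C) = (2611, 69264.6, 71277).
So ∂z/∂x = −n_x/n_z = −0.03663 and ∂z/∂y = −n_y/n_z = −0.97177.
Gradient magnitude |∇z| = √(a² + b²) = √(0.00134 + 0.94433) = 0.97246.
True dip = arctan(0.97246) = 44.20°, dipping toward N (azimuth ≈ 002°).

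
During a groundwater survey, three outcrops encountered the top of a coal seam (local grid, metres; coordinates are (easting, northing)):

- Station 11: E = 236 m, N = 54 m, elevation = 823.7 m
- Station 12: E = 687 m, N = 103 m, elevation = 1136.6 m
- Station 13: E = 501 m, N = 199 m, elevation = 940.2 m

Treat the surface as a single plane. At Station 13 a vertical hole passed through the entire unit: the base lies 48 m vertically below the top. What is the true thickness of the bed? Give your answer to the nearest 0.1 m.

34.7 m

Let the plane be z = a·E + b·N + c.
Station 12−Station 11: 451a + 49b = 312.9;  Station 13−Station 11: 265a + 145b = 116.5.
Solving gives a = 0.75676, b = −0.57960.
|∇z| = √(a²+b²) = 0.95322, so dip δ = arctan(0.95322) = 43.63°.
True thickness = vertical thickness × cos δ = 48 × cos 43.63° = 34.7 m.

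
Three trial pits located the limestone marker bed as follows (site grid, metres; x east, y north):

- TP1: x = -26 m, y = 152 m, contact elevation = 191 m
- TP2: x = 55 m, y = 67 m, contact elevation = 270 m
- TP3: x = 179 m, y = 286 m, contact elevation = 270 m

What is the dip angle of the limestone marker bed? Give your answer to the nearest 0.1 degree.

35.1°

Two edge vectors: TP1→TP2 = (81, -85, 79), TP1→TP3 = (205, 134, 79).
Normal n = (TP1→TP2) × (TP1→TP3) = (-17301, 9796, 28279).
So ∂z/∂x = −n_x/n_z = 0.61180 and ∂z/∂y = −n_y/n_z = −0.34641.
Gradient magnitude |∇z| = √(a² + b²) = √(0.37430 + 0.12000) = 0.70306.
True dip = arctan(0.70306) = 35.1°, dipping toward WNW (azimuth ≈ 300°).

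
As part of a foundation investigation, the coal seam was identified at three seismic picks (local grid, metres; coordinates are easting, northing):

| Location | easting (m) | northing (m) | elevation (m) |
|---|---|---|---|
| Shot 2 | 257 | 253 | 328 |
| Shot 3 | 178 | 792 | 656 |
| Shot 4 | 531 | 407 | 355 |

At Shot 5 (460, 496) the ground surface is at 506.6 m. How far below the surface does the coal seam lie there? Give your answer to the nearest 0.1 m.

84.4 m

Two edge vectors: Shot 2→Shot 3 = (-79, 539, 328), Shot 2→Shot 4 = (274, 154, 27).
Normal n = (Shot 2→Shot 3) × (Shot 2→Shot 4) = (-35959, 92005, -159852).
So ∂z/∂easting = −n_x/n_z = −0.22495 and ∂z/∂northing = −n_y/n_z = 0.57556.
Intercept c from Shot 2: 328 + 57.81 − 145.62 = 240.20.
At (460, 496): z_contact = −103.48 + 285.48 + 240.20 = 422.20 m.
Depth below ground = 506.6 − 422.20 = 84.4 m.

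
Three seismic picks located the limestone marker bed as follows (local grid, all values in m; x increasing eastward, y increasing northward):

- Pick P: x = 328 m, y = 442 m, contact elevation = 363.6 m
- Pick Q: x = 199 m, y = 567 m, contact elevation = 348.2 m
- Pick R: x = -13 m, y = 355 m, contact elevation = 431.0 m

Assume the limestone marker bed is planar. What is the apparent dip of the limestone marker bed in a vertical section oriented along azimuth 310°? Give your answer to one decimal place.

3.8°

Two edge vectors: Pick P→Pick Q = (-129, 125, -15.4), Pick P→Pick R = (-341, -87, 67.4).
Normal n = (Pick P→Pick Q) × (Pick P→Pick R) = (7085.2, 13946, 53848).
So ∂z/∂x = −n_x/n_z = −0.13158 and ∂z/∂y = −n_y/n_z = −0.25899.
Unit vector along 310° is (sin 310°, cos 310°) = (-0.7660, 0.6428).
Slope in that direction = a·(-0.7660) + b·(0.6428) = −0.06568.
Apparent dip = arctan|0.06568| = 3.8° (true dip is 16.2°, so apparent ≤ true as expected).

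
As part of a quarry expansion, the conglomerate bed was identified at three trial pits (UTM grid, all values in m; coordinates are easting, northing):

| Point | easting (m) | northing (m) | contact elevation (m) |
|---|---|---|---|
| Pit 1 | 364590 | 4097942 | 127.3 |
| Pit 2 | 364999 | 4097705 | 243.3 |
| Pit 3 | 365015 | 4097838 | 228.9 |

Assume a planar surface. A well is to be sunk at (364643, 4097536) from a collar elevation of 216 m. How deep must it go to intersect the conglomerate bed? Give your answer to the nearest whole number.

Two edge vectors: Pit 1→Pit 2 = (409, -237, 116), Pit 1→Pit 3 = (425, -104, 101.6).
Normal n = (Pit 1→Pit 2) × (Pit 1→Pit 3) = (-12015.2, 7745.6, 58189).
So ∂z/∂easting = −n_x/n_z = 0.20648576 and ∂z/∂northing = −n_y/n_z = −0.13311107.
Intercept c from Pit 1: 127.3 − 75282.64 + 545481.44 = 470326.10.
At (364643, 4097536): z_contact = 75293.6 − 545427.4 + 470326.10 = 192.3 m.
Depth below ground = 216 − 192.3 = 24 m.

24 m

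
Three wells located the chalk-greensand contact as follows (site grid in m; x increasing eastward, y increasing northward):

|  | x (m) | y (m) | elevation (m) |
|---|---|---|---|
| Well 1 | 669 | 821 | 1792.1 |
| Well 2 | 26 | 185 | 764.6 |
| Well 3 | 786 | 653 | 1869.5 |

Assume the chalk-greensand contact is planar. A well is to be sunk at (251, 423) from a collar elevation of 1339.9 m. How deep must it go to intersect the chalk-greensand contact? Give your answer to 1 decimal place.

209.8 m

Two edge vectors: Well 1→Well 2 = (-643, -636, -1027.5), Well 1→Well 3 = (117, -168, 77.4).
Normal n = (Well 1→Well 2) × (Well 1→Well 3) = (-221846.4, -70449.3, 182436).
So ∂z/∂x = −n_x/n_z = 1.21602 and ∂z/∂y = −n_y/n_z = 0.38616.
Intercept c from Well 1: 1792.1 − 813.52 − 317.04 = 661.54.
At (251, 423): z_contact = 305.22 + 163.35 + 661.54 = 1130.11 m.
Depth below ground = 1339.9 − 1130.11 = 209.8 m.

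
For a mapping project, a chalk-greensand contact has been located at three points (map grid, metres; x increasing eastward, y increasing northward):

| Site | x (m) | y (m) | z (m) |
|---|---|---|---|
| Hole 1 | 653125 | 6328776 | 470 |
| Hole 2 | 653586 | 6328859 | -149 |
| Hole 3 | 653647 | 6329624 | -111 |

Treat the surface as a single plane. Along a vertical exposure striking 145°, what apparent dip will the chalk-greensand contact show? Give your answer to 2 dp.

Two edge vectors: Hole 1→Hole 2 = (461, 83, -619), Hole 1→Hole 3 = (522, 848, -581).
Normal n = (Hole 1→Hole 2) × (Hole 1→Hole 3) = (476689, -55277, 347602).
So ∂z/∂x = −n_x/n_z = −1.37136 and ∂z/∂y = −n_y/n_z = 0.15902.
Unit vector along 145° is (sin 145°, cos 145°) = (0.5736, -0.8192).
Slope in that direction = a·(0.5736) + b·(-0.8192) = −0.91685.
Apparent dip = arctan|0.91685| = 42.52° (true dip is 54.1°, so apparent ≤ true as expected).

42.52°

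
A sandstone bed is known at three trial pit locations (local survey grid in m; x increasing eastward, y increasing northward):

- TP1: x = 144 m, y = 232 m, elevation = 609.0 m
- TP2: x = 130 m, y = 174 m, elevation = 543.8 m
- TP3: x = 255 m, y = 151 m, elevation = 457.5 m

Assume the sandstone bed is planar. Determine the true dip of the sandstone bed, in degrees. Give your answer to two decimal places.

52.85°

Let the plane be z = a·x + b·y + c.
TP2−TP1: −14a − 58b = −65.2;  TP3−TP1: 111a − 81b = −151.5.
Solving gives a = −0.46300, b = 1.23590.
Gradient magnitude |∇z| = √(a² + b²) = √(0.21436 + 1.52744) = 1.31977.
True dip = arctan(1.31977) = 52.85°, dipping toward SSE (azimuth ≈ 159°).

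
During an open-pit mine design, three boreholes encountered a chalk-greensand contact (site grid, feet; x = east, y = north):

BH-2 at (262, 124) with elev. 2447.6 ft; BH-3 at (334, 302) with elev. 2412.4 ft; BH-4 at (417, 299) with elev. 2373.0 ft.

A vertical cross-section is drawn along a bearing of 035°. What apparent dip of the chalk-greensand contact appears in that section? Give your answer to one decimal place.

Two edge vectors: BH-2→BH-3 = (72, 178, -35.2), BH-2→BH-4 = (155, 175, -74.6).
Normal n = (BH-2→BH-3) × (BH-2→BH-4) = (-7118.8, -84.8, -14990).
So ∂z/∂x = −n_x/n_z = −0.47490 and ∂z/∂y = −n_y/n_z = −0.00566.
Unit vector along 035° is (sin 35°, cos 35°) = (0.5736, 0.8192).
Slope in that direction = a·(0.5736) + b·(0.8192) = −0.27703.
Apparent dip = arctan|0.27703| = 15.5° (true dip is 25.4°, so apparent ≤ true as expected).

15.5°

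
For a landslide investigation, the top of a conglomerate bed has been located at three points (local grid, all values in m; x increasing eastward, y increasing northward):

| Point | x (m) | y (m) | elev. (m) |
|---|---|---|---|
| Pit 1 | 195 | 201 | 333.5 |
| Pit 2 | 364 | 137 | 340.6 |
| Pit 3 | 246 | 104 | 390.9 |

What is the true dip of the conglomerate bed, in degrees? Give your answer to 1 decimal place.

36.8°

Let the plane be z = a·x + b·y + c.
Pit 2−Pit 1: 169a − 64b = 7.1;  Pit 3−Pit 1: 51a − 97b = 57.4.
Solving gives a = −0.22735, b = −0.71129.
Gradient magnitude |∇z| = √(a² + b²) = √(0.05169 + 0.50593) = 0.74674.
True dip = arctan(0.74674) = 36.8°, dipping toward NNE (azimuth ≈ 018°).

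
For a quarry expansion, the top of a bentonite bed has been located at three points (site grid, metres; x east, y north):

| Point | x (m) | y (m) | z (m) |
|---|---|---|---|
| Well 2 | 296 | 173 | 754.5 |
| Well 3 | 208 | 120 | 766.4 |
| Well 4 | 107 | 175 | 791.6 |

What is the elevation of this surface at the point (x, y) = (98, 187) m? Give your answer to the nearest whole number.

795 m

Two edge vectors: Well 2→Well 3 = (-88, -53, 11.9), Well 2→Well 4 = (-189, 2, 37.1).
Normal n = (Well 2→Well 3) × (Well 2→Well 4) = (-1990.1, 1015.7, -10193).
So ∂z/∂x = −n_x/n_z = −0.19524 and ∂z/∂y = −n_y/n_z = 0.09965.
Intercept c from Well 2: 754.5 + 57.79 − 17.24 = 795.05.
At (98, 187): z = −19.1 + 18.6 + 795.05 = 794.6 m.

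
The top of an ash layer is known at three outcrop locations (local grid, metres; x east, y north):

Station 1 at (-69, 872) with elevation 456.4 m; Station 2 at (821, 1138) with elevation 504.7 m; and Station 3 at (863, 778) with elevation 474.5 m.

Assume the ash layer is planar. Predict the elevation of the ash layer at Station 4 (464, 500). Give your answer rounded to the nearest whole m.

Let the plane be z = a·x + b·y + c.
Station 2−Station 1: 890a + 266b = 48.3;  Station 3−Station 1: 932a − 94b = 18.1.
Solving gives a = 0.02821, b = 0.08718.
Then c = 456.4 − a·-69 − b·872 = 382.33.
At (464, 500): z = 13.1 + 43.6 + 382.33 = 439.0 m.

439 m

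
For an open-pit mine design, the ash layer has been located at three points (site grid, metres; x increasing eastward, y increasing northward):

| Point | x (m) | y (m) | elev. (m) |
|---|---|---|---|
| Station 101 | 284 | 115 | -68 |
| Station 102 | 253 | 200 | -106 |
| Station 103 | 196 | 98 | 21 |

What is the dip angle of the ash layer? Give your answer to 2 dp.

Two edge vectors: Station 101→Station 102 = (-31, 85, -38), Station 101→Station 103 = (-88, -17, 89).
Normal n = (Station 101→Station 102) × (Station 101→Station 103) = (6919, 6103, 8007).
So ∂z/∂x = −n_x/n_z = −0.86412 and ∂z/∂y = −n_y/n_z = −0.76221.
Gradient magnitude |∇z| = √(a² + b²) = √(0.74670 + 0.58096) = 1.15224.
True dip = arctan(1.15224) = 49.05°, dipping toward NE (azimuth ≈ 049°).

49.05°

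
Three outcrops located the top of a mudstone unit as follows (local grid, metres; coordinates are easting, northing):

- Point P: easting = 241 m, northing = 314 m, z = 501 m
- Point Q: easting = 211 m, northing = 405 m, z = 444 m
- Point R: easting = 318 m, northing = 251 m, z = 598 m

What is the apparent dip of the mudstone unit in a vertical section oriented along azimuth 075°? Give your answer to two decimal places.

42.41°

Two edge vectors: Point P→Point Q = (-30, 91, -57), Point P→Point R = (77, -63, 97).
Normal n = (Point P→Point Q) × (Point P→Point R) = (5236, -1479, -5117).
So ∂z/∂easting = −n_x/n_z = 1.02326 and ∂z/∂northing = −n_y/n_z = −0.28904.
Unit vector along 075° is (sin 75°, cos 75°) = (0.9659, 0.2588).
Slope in that direction = a·(0.9659) + b·(0.2588) = 0.91358.
Apparent dip = arctan|0.91358| = 42.41° (true dip is 46.8°, so apparent ≤ true as expected).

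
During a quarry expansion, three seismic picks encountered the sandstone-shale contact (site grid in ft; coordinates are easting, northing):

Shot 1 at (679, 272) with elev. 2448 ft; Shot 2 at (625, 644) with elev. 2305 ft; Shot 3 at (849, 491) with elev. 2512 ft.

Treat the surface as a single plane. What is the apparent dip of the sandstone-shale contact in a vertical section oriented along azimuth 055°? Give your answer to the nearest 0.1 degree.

Let the plane be z = a·easting + b·northing + c.
Shot 2−Shot 1: −54a + 372b = −143;  Shot 3−Shot 1: 170a + 219b = 64.
Solving gives a = 0.73435, b = −0.27781.
Unit vector along 055° is (sin 55°, cos 55°) = (0.8192, 0.5736).
Slope in that direction = a·(0.8192) + b·(0.5736) = 0.44220.
Apparent dip = arctan|0.44220| = 23.9° (true dip is 38.1°, so apparent ≤ true as expected).

23.9°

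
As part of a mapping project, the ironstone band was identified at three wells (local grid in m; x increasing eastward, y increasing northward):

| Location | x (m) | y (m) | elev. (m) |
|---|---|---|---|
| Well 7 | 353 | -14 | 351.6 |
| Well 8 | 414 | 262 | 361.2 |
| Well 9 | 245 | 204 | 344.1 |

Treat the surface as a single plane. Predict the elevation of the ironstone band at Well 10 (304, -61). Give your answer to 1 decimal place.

346.2 m

Let the plane be z = a·x + b·y + c.
Well 8−Well 7: 61a + 276b = 9.6;  Well 9−Well 7: −108a + 218b = −7.5.
Solving gives a = 0.09657, b = 0.01344.
Then c = 351.6 − a·353 − b·-14 = 317.70.
At (304, -61): z = 29.4 − 0.8 + 317.70 = 346.2 m.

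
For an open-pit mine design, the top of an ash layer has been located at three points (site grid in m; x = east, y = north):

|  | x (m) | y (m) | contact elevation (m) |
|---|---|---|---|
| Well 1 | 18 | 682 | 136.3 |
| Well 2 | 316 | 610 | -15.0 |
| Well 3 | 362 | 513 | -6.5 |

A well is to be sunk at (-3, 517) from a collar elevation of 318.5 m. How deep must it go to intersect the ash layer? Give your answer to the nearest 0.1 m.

Two edge vectors: Well 1→Well 2 = (298, -72, -151.3), Well 1→Well 3 = (344, -169, -142.8).
Normal n = (Well 1→Well 2) × (Well 1→Well 3) = (-15288.1, -9492.8, -25594).
So ∂z/∂x = −n_x/n_z = −0.59733 and ∂z/∂y = −n_y/n_z = −0.37090.
Intercept c from Well 1: 136.3 + 10.75 + 252.95 = 400.01.
At (-3, 517): z_contact = 1.79 − 191.76 + 400.01 = 210.04 m.
Depth below ground = 318.5 − 210.04 = 108.5 m.

108.5 m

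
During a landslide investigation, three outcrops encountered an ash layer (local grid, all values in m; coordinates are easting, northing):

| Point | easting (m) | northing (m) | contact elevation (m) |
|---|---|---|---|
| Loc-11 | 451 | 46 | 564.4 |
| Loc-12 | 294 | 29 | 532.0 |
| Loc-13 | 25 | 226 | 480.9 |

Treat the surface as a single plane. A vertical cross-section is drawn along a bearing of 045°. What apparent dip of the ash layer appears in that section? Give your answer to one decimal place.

Let the plane be z = a·easting + b·northing + c.
Loc-12−Loc-11: −157a − 17b = −32.4;  Loc-13−Loc-11: −426a + 180b = −83.5.
Solving gives a = 0.20426, b = 0.01952.
Unit vector along 045° is (sin 45°, cos 45°) = (0.7071, 0.7071).
Slope in that direction = a·(0.7071) + b·(0.7071) = 0.15823.
Apparent dip = arctan|0.15823| = 9.0° (true dip is 11.6°, so apparent ≤ true as expected).

9.0°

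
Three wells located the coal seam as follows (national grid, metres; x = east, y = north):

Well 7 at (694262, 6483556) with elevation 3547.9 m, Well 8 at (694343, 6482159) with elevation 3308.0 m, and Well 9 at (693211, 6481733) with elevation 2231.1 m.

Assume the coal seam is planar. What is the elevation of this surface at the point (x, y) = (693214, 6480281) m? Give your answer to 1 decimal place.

1911.3 m

Let the plane be z = a·x + b·y + c.
Well 8−Well 7: 81a − 1397b = −239.9;  Well 9−Well 7: −1051a − 1823b = −1316.8.
Solving gives a = 0.867766088, b = 0.222039408.
Then c = 3547.9 − a·694262 − b·6483556 = −2038514.06.
At (693214, 6480281): z = 601547.6 + 1438877.8 − 2038514.06 = 1911.3 m.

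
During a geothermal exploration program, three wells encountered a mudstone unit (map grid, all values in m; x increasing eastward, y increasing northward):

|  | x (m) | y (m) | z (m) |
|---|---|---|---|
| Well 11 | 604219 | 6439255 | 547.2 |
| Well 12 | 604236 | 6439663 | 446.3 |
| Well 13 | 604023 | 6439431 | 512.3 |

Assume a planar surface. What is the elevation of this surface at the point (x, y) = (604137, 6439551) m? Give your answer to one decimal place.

Let the plane be z = a·x + b·y + c.
Well 12−Well 11: 17a + 408b = −100.9;  Well 13−Well 11: −196a + 176b = −34.9.
Solving gives a = −0.042420444, b = −0.245536403.
Then c = 547.2 − a·604219 − b·6439255 = 1607249.95.
At (604137, 6439551): z = −25627.8 − 1581144.2 + 1607249.95 = 478.0 m.

478.0 m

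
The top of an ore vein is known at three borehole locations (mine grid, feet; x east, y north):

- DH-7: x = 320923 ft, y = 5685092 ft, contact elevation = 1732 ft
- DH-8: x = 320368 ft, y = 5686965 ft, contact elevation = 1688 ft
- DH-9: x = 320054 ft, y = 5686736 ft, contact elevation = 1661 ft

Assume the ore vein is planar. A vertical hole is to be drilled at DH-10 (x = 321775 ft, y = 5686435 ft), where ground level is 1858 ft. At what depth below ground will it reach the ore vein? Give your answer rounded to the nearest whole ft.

52 ft

Two edge vectors: DH-7→DH-8 = (-555, 1873, -44), DH-7→DH-9 = (-869, 1644, -71).
Normal n = (DH-7→DH-8) × (DH-7→DH-9) = (-60647, -1169, 715217).
So ∂z/∂x = −n_x/n_z = 0.08479524 and ∂z/∂y = −n_y/n_z = 0.00163447.
Intercept c from DH-7: 1732 − 27212.74 − 9292.11 = −34772.85.
At (321775, 5686435): z_contact = 27285.0 + 9294.3 − 34772.85 = 1806.4 ft.
Depth below ground = 1858 − 1806.4 = 52 ft.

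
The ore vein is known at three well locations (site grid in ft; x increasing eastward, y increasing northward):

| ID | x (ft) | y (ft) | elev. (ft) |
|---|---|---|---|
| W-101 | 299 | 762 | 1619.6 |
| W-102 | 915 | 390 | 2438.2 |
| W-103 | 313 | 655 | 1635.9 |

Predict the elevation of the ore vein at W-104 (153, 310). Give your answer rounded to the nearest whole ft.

1413 ft

Let the plane be z = a·x + b·y + c.
W-102−W-101: 616a − 372b = 818.6;  W-103−W-101: 14a − 107b = 16.3.
Solving gives a = 1.34302, b = 0.02339.
Then c = 1619.6 − a·299 − b·762 = 1200.22.
At (153, 310): z = 205.5 + 7.2 + 1200.22 = 1412.9 ft.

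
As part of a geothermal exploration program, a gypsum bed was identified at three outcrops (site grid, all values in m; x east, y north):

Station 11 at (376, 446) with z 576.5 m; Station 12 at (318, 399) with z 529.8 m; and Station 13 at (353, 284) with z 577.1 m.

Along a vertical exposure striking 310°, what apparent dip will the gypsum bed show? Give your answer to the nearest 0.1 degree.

Let the plane be z = a·x + b·y + c.
Station 12−Station 11: −58a − 47b = −46.7;  Station 13−Station 11: −23a − 162b = 0.6.
Solving gives a = 0.91324, b = −0.13336.
Unit vector along 310° is (sin 310°, cos 310°) = (-0.7660, 0.6428).
Slope in that direction = a·(-0.7660) + b·(0.6428) = −0.78531.
Apparent dip = arctan|0.78531| = 38.1° (true dip is 42.7°, so apparent ≤ true as expected).

38.1°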